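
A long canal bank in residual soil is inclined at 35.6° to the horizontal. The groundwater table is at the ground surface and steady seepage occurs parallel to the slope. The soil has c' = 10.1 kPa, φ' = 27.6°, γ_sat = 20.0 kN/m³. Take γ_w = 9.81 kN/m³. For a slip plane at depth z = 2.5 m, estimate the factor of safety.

With seepage parallel to the slope and the water table at the surface, the effective normal stress on the slip plane uses the buoyant unit weight γ' = γ_sat − γ_w while the driving shear stress uses γ_sat:
FS = [c' + γ' z cos²β tanφ'] / [γ_sat z sinβ cosβ]
γ' = 20.0 − 9.81 = 10.19 kN/m³
Numerator = 10.1 + 10.19·2.5·cos²35.6°·tan27.6° = 10.1 + 10.19·2.5·0.6611·0.5228 = 18.905 kPa
Denominator = 20.0·2.5·sin35.6°·cos35.6° = 20.0·2.5·0.5821·0.8131 = 23.666 kPa
FS = 18.905 / 23.666 = 0.799

FS = 0.80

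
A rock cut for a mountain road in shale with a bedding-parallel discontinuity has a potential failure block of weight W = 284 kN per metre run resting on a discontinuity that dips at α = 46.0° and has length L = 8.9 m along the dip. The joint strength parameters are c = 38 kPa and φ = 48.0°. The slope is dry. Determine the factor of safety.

FS = 2.73

Resolving the block weight along and normal to the plane and applying the Mohr–Coulomb strength on the joint:
N' = W cosα = 284·cos46.0° = 197.3 kN/m
Driving force T = W sinα = 284·sin46.0° = 204.3 kN/m
Resisting force R = c·L + N'·tanφ = 38·8.9 + 197.3·tan48.0° = 338.2 + 219.1 = 557.3 kN/m
FS = R / T = 557.3 / 204.3 = 2.728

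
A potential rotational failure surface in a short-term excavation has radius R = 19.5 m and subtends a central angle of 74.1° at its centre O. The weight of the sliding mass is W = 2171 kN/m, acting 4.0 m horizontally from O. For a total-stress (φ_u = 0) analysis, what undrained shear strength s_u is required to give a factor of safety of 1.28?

s_u = 22.6 kPa

FS = s_u·L_a·R / (W·d), so s_u = FS·W·d / (L_a·R).
Arc length L_a = R·θ = 19.5·(74.1°·π/180) = 19.5·1.2933 = 25.22 m
s_u = 1.28·2171·4.0 / (25.22·19.5) = 11115.5 / 491.77 = 22.60 kPa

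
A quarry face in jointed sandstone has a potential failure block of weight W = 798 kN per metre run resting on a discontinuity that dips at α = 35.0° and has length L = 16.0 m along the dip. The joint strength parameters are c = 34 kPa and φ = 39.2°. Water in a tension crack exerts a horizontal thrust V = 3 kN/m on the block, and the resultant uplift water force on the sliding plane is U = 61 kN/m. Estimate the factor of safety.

Resolving the block weight along and normal to the plane and applying the Mohr–Coulomb strength on the joint:
N' = W cosα − U − V sinα = 798·cos35.0° − 61 − 3·sin35.0° = 591.0 kN/m
Driving force T = W sinα + V cosα = 798·sin35.0° + 3·cos35.0° = 460.2 kN/m
Resisting force R = c·L + N'·tanφ = 34·16.0 + 591.0·tan39.2° = 544.0 + 482.0 = 1026.0 kN/m
FS = R / T = 1026.0 / 460.2 = 2.230

FS = 2.23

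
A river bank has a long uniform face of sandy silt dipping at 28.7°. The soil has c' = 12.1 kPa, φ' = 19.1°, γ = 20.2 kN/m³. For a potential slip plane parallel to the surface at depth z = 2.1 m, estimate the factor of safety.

FS = 1.31

For an infinite slope with a slip plane parallel to the surface (no pore pressure): FS = [c' + γz cos²β tanφ'] / [γz sinβ cosβ].
γz = 20.2·2.1 = 42.42 kN/m²
Numerator = 12.1 + 42.42·cos²28.7°·tan19.1° = 12.1 + 42.42·0.7694·0.3463 = 23.402 kPa
Denominator = 42.42·sin28.7°·cos28.7° = 42.42·0.4802·0.8771 = 17.868 kPa
FS = 23.402 / 17.868 = 1.310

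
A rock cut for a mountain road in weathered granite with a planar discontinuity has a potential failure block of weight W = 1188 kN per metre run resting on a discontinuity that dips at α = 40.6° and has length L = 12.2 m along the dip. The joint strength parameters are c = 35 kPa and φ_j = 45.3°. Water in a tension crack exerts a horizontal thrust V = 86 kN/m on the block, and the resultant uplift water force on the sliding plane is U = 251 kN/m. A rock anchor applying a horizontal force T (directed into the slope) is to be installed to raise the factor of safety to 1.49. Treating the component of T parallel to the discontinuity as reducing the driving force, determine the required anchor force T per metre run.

T = 123 kN/m

Resolving forces along and normal to the sliding plane, with the horizontal anchor force T adding T·sinα to the effective normal force and T·cosα acting up the plane against the driving force:
FS = [cL + (W cosα − U − V sinα + T sinα) tanφ_j] / [W sinα + V cosα − T cosα]
Without the anchor: N' = 595.0 kN/m, driving T_d = 838.4 kN/m, resisting R = 35·12.2 + 595.0·tan45.3° = 1028.3 kN/m, FS = 1.23.
Setting FS = 1.49 and solving for T:
1.49·(838.4 − T cos40.6°) = 1028.3 + T sin40.6°·tan45.3°
T·(sin40.6°·tan45.3° + 1.49·cos40.6°) = 1.49·838.4 − 1028.3
T·(0.6508·1.0105 + 1.49·0.7593) = 1249.2 − 1028.3 = 220.9
T·1.7889 = 220.9
T = 123.5 kN/m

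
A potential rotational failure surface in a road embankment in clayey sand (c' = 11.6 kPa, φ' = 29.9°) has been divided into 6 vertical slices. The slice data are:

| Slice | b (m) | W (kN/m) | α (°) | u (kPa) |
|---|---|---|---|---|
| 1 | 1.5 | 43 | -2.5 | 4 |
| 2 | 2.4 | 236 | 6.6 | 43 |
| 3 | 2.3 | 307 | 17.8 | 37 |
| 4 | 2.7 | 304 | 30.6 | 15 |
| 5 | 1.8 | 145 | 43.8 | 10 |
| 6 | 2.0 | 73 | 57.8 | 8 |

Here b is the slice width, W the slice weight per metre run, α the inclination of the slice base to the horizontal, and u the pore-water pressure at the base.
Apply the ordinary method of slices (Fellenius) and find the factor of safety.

FS = 1.31

Ordinary method of slices: FS = Σ[c'·Δl_i + (W_i cosα_i − u_i·Δl_i)·tanφ'] / Σ W_i sinα_i, with Δl_i = b_i / cosα_i.
Slice 1: Δl = 1.5/cos(-2.5°) = 1.501 m; N'_1 = 43·cos(-2.5°) − 4·1.501 = 37.0; c'Δl = 17.42; W sinα = -1.9
Slice 2: Δl = 2.4/cos6.6° = 2.416 m; N'_2 = 236·cos6.6° − 43·2.416 = 130.5; c'Δl = 28.03; W sinα = 27.1
Slice 3: Δl = 2.3/cos17.8° = 2.416 m; N'_3 = 307·cos17.8° − 37·2.416 = 202.9; c'Δl = 28.02; W sinα = 93.8
Slice 4: Δl = 2.7/cos30.6° = 3.137 m; N'_4 = 304·cos30.6° − 15·3.137 = 214.6; c'Δl = 36.39; W sinα = 154.7
Slice 5: Δl = 1.8/cos43.8° = 2.494 m; N'_5 = 145·cos43.8° − 10·2.494 = 79.7; c'Δl = 28.93; W sinα = 100.4
Slice 6: Δl = 2.0/cos57.8° = 3.753 m; N'_6 = 73·cos57.8° − 8·3.753 = 8.9; c'Δl = 43.54; W sinα = 61.8
Σc'Δl = 182.3 kN/m; ΣN' = 673.6 kN/m; ΣW sinα = 436.0 kN/m
Resisting = 182.3 + 673.6·tan29.9° = 182.3 + 387.4 = 569.7 kN/m
FS = 569.7 / 436.0 = 1.307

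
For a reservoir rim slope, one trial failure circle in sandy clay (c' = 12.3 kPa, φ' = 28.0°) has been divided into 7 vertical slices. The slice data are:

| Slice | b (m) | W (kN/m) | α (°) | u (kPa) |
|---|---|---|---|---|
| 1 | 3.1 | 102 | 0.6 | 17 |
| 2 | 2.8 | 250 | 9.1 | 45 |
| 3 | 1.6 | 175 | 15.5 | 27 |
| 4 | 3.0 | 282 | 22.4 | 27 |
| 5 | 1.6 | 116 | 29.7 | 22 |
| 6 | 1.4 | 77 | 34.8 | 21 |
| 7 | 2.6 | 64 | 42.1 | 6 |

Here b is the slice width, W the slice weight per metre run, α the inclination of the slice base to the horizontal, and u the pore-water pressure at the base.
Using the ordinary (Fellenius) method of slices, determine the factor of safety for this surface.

Ordinary method of slices: FS = Σ[c'·Δl_i + (W_i cosα_i − u_i·Δl_i)·tanφ'] / Σ W_i sinα_i, with Δl_i = b_i / cosα_i.
Slice 1: Δl = 3.1/cos0.6° = 3.100 m; N'_1 = 102·cos0.6° − 17·3.100 = 49.3; c'Δl = 38.13; W sinα = 1.1
Slice 2: Δl = 2.8/cos9.1° = 2.836 m; N'_2 = 250·cos9.1° − 45·2.836 = 119.2; c'Δl = 34.88; W sinα = 39.5
Slice 3: Δl = 1.6/cos15.5° = 1.660 m; N'_3 = 175·cos15.5° − 27·1.660 = 123.8; c'Δl = 20.42; W sinα = 46.8
Slice 4: Δl = 3.0/cos22.4° = 3.245 m; N'_4 = 282·cos22.4° − 27·3.245 = 173.1; c'Δl = 39.91; W sinα = 107.5
Slice 5: Δl = 1.6/cos29.7° = 1.842 m; N'_5 = 116·cos29.7° − 22·1.842 = 60.2; c'Δl = 22.66; W sinα = 57.5
Slice 6: Δl = 1.4/cos34.8° = 1.705 m; N'_6 = 77·cos34.8° − 21·1.705 = 27.4; c'Δl = 20.97; W sinα = 43.9
Slice 7: Δl = 2.6/cos42.1° = 3.504 m; N'_7 = 64·cos42.1° − 6·3.504 = 26.5; c'Δl = 43.10; W sinα = 42.9
Σc'Δl = 220.1 kN/m; ΣN' = 579.6 kN/m; ΣW sinα = 339.2 kN/m
Resisting = 220.1 + 579.6·tan28.0° = 220.1 + 308.2 = 528.2 kN/m
FS = 528.2 / 339.2 = 1.557

FS = 1.56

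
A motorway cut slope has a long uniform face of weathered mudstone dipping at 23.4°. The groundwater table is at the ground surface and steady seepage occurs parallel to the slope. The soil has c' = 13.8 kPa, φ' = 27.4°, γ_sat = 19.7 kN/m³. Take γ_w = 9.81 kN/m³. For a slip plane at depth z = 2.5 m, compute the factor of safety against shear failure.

FS = 1.37

With seepage parallel to the slope and the water table at the surface, the effective normal stress on the slip plane uses the buoyant unit weight γ' = γ_sat − γ_w while the driving shear stress uses γ_sat:
FS = [c' + γ' z cos²β tanφ'] / [γ_sat z sinβ cosβ]
γ' = 19.7 − 9.81 = 9.89 kN/m³
Numerator = 13.8 + 9.89·2.5·cos²23.4°·tan27.4° = 13.8 + 9.89·2.5·0.8423·0.5184 = 24.595 kPa
Denominator = 19.7·2.5·sin23.4°·cos23.4° = 19.7·2.5·0.3971·0.9178 = 17.951 kPa
FS = 24.595 / 17.951 = 1.370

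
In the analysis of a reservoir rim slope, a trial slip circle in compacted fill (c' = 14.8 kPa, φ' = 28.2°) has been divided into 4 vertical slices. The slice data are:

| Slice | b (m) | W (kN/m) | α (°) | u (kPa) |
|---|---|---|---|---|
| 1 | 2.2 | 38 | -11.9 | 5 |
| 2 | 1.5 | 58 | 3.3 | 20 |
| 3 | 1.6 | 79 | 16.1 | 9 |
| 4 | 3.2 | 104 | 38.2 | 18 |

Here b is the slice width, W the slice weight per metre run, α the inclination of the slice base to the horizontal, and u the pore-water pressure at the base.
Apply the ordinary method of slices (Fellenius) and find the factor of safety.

Ordinary method of slices: FS = Σ[c'·Δl_i + (W_i cosα_i − u_i·Δl_i)·tanφ'] / Σ W_i sinα_i, with Δl_i = b_i / cosα_i.
Slice 1: Δl = 2.2/cos(-11.9°) = 2.248 m; N'_1 = 38·cos(-11.9°) − 5·2.248 = 25.9; c'Δl = 33.28; W sinα = -7.8
Slice 2: Δl = 1.5/cos3.3° = 1.502 m; N'_2 = 58·cos3.3° − 20·1.502 = 27.9; c'Δl = 22.24; W sinα = 3.3
Slice 3: Δl = 1.6/cos16.1° = 1.665 m; N'_3 = 79·cos16.1° − 9·1.665 = 60.9; c'Δl = 24.65; W sinα = 21.9
Slice 4: Δl = 3.2/cos38.2° = 4.072 m; N'_4 = 104·cos38.2° − 18·4.072 = 8.4; c'Δl = 60.27; W sinα = 64.3
Σc'Δl = 140.4 kN/m; ΣN' = 123.1 kN/m; ΣW sinα = 81.7 kN/m
Resisting = 140.4 + 123.1·tan28.2° = 140.4 + 66.0 = 206.5 kN/m
FS = 206.5 / 81.7 = 2.526

FS = 2.53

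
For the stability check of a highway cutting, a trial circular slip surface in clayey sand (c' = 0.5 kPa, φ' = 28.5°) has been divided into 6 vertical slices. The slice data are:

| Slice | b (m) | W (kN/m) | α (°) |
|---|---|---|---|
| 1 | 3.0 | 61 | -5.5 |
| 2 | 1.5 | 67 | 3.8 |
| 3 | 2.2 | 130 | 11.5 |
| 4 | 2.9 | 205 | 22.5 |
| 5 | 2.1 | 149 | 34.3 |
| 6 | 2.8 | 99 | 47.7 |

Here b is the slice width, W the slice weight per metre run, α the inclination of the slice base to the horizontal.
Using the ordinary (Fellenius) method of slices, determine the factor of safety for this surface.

FS = 1.36

Ordinary method of slices: FS = Σ[c'·Δl_i + (W_i cosα_i)·tanφ'] / Σ W_i sinα_i, with Δl_i = b_i / cosα_i.
Slice 1: Δl = 3.0/cos(-5.5°) = 3.014 m; N'_1 = 61·cos(-5.5°) = 60.7; c'Δl = 1.51; W sinα = -5.8
Slice 2: Δl = 1.5/cos3.8° = 1.503 m; N'_2 = 67·cos3.8° = 66.9; c'Δl = 0.75; W sinα = 4.4
Slice 3: Δl = 2.2/cos11.5° = 2.245 m; N'_3 = 130·cos11.5° = 127.4; c'Δl = 1.12; W sinα = 25.9
Slice 4: Δl = 2.9/cos22.5° = 3.139 m; N'_4 = 205·cos22.5° = 189.4; c'Δl = 1.57; W sinα = 78.5
Slice 5: Δl = 2.1/cos34.3° = 2.542 m; N'_5 = 149·cos34.3° = 123.1; c'Δl = 1.27; W sinα = 84.0
Slice 6: Δl = 2.8/cos47.7° = 4.160 m; N'_6 = 99·cos47.7° = 66.6; c'Δl = 2.08; W sinα = 73.2
Σc'Δl = 8.3 kN/m; ΣN' = 634.1 kN/m; ΣW sinα = 260.2 kN/m
Resisting = 8.3 + 634.1·tan28.5° = 8.3 + 344.3 = 352.6 kN/m
FS = 352.6 / 260.2 = 1.355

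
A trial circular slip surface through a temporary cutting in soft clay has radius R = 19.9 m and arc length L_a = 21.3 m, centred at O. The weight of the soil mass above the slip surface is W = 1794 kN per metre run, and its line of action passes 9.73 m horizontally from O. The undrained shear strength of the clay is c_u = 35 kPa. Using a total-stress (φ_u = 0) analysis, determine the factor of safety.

Taking moments about the centre O, the resisting moment is provided by the undrained shear strength acting along the arc:
M_R = c_u·L_a·R = 35·21.30·19.9 = 14835.4 kN·m/m
M_D = W·d = 1794·9.73 = 17455.6 kN·m/m
FS = M_R / M_D = 14835.4 / 17455.6 = 0.850

FS = 0.85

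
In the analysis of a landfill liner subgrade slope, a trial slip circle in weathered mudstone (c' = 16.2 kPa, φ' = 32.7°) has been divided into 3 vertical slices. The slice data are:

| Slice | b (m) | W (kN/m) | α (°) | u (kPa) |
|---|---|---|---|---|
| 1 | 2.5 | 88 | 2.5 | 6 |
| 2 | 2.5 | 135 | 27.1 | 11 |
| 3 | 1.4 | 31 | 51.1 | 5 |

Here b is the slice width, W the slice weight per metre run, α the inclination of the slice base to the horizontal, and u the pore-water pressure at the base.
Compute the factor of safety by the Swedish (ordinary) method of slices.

Ordinary method of slices: FS = Σ[c'·Δl_i + (W_i cosα_i − u_i·Δl_i)·tanφ'] / Σ W_i sinα_i, with Δl_i = b_i / cosα_i.
Slice 1: Δl = 2.5/cos2.5° = 2.502 m; N'_1 = 88·cos2.5° − 6·2.502 = 72.9; c'Δl = 40.54; W sinα = 3.8
Slice 2: Δl = 2.5/cos27.1° = 2.808 m; N'_2 = 135·cos27.1° − 11·2.808 = 89.3; c'Δl = 45.49; W sinα = 61.5
Slice 3: Δl = 1.4/cos51.1° = 2.229 m; N'_3 = 31·cos51.1° − 5·2.229 = 8.3; c'Δl = 36.12; W sinα = 24.1
Σc'Δl = 122.2 kN/m; ΣN' = 170.5 kN/m; ΣW sinα = 89.5 kN/m
Resisting = 122.2 + 170.5·tan32.7° = 122.2 + 109.5 = 231.6 kN/m
FS = 231.6 / 89.5 = 2.589

FS = 2.59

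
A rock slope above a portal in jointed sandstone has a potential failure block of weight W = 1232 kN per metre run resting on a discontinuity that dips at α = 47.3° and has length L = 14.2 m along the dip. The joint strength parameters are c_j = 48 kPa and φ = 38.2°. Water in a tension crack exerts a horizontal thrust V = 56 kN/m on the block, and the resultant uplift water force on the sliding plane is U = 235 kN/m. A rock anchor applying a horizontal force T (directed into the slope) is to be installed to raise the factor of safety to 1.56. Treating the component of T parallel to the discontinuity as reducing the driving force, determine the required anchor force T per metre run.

T = 214 kN/m

Resolving forces along and normal to the sliding plane, with the horizontal anchor force T adding T·sinα to the effective normal force and T·cosα acting up the plane against the driving force:
FS = [c_jL + (W cosα − U − V sinα + T sinα) tanφ] / [W sinα + V cosα − T cosα]
Without the anchor: N' = 559.3 kN/m, driving T_d = 943.4 kN/m, resisting R = 48·14.2 + 559.3·tan38.2° = 1121.8 kN/m, FS = 1.19.
Setting FS = 1.56 and solving for T:
1.56·(943.4 − T cos47.3°) = 1121.8 + T sin47.3°·tan38.2°
T·(sin47.3°·tan38.2° + 1.56·cos47.3°) = 1.56·943.4 − 1121.8
T·(0.7349·0.7869 + 1.56·0.6782) = 1471.7 − 1121.8 = 349.9
T·1.6362 = 349.9
T = 213.9 kN/m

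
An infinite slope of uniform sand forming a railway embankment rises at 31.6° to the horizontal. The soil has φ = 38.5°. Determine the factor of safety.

FS = 1.29

For a dry cohesionless infinite slope the factor of safety is FS = tanφ / tanβ.
FS = tan38.5° / tan31.6° = 0.7954 / 0.6152 = 1.293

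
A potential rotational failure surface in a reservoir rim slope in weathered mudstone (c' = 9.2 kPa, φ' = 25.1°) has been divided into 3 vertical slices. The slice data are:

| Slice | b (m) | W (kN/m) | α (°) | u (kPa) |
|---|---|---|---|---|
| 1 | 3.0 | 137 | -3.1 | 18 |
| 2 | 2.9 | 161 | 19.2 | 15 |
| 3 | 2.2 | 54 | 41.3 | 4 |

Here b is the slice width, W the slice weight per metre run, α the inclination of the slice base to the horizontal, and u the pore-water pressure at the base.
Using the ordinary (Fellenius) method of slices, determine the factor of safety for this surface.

Ordinary method of slices: FS = Σ[c'·Δl_i + (W_i cosα_i − u_i·Δl_i)·tanφ'] / Σ W_i sinα_i, with Δl_i = b_i / cosα_i.
Slice 1: Δl = 3.0/cos(-3.1°) = 3.004 m; N'_1 = 137·cos(-3.1°) − 18·3.004 = 82.7; c'Δl = 27.64; W sinα = -7.4
Slice 2: Δl = 2.9/cos19.2° = 3.071 m; N'_2 = 161·cos19.2° − 15·3.071 = 106.0; c'Δl = 28.25; W sinα = 52.9
Slice 3: Δl = 2.2/cos41.3° = 2.928 m; N'_3 = 54·cos41.3° − 4·2.928 = 28.9; c'Δl = 26.94; W sinα = 35.6
Σc'Δl = 82.8 kN/m; ΣN' = 217.6 kN/m; ΣW sinα = 81.2 kN/m
Resisting = 82.8 + 217.6·tan25.1° = 82.8 + 101.9 = 184.7 kN/m
FS = 184.7 / 81.2 = 2.276

FS = 2.28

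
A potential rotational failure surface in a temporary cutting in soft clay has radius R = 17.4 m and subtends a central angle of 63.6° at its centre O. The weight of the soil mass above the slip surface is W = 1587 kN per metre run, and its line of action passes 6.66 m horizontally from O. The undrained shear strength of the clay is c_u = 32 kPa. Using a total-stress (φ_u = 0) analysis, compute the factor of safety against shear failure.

Taking moments about the centre O, the resisting moment is provided by the undrained shear strength acting along the arc:
Arc length L_a = R·θ = 17.4·(63.6°·π/180) = 17.4·1.1100 = 19.31 m
M_R = c_u·L_a·R = 32·19.31·17.4 = 10754.3 kN·m/m
M_D = W·d = 1587·6.66 = 10569.4 kN·m/m
FS = M_R / M_D = 10754.3 / 10569.4 = 1.017

FS = 1.02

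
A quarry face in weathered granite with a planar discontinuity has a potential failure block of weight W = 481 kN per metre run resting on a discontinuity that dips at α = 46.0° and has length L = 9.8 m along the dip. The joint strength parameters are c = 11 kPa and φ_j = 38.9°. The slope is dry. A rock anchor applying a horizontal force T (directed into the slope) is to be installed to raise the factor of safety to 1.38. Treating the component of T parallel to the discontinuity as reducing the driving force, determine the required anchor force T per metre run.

Resolving forces along and normal to the sliding plane, with the horizontal anchor force T adding T·sinα to the effective normal force and T·cosα acting up the plane against the driving force:
FS = [cL + (W cosα + T sinα) tanφ_j] / [W sinα − T cosα]
Without the anchor: N' = 334.1 kN/m, driving T_d = 346.0 kN/m, resisting R = 11·9.8 + 334.1·tan38.9° = 377.4 kN/m, FS = 1.09.
Setting FS = 1.38 and solving for T:
1.38·(346.0 − T cos46.0°) = 377.4 + T sin46.0°·tan38.9°
T·(sin46.0°·tan38.9° + 1.38·cos46.0°) = 1.38·346.0 − 377.4
T·(0.7193·0.8069 + 1.38·0.6947) = 477.5 − 377.4 = 100.1
T·1.5391 = 100.1
T = 65.0 kN/m

T = 65 kN/m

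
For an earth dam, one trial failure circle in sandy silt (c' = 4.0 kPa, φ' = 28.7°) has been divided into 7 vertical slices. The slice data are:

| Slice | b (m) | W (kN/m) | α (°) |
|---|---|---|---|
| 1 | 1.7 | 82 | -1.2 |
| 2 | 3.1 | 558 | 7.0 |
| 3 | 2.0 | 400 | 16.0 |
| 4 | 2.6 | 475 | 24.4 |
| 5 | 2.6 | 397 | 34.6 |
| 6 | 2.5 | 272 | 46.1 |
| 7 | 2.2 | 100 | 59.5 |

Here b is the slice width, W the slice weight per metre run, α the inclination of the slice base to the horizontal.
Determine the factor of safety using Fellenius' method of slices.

Ordinary method of slices: FS = Σ[c'·Δl_i + (W_i cosα_i)·tanφ'] / Σ W_i sinα_i, with Δl_i = b_i / cosα_i.
Slice 1: Δl = 1.7/cos(-1.2°) = 1.700 m; N'_1 = 82·cos(-1.2°) = 82.0; c'Δl = 6.80; W sinα = -1.7
Slice 2: Δl = 3.1/cos7.0° = 3.123 m; N'_2 = 558·cos7.0° = 553.8; c'Δl = 12.49; W sinα = 68.0
Slice 3: Δl = 2.0/cos16.0° = 2.081 m; N'_3 = 400·cos16.0° = 384.5; c'Δl = 8.32; W sinα = 110.3
Slice 4: Δl = 2.6/cos24.4° = 2.855 m; N'_4 = 475·cos24.4° = 432.6; c'Δl = 11.42; W sinα = 196.2
Slice 5: Δl = 2.6/cos34.6° = 3.159 m; N'_5 = 397·cos34.6° = 326.8; c'Δl = 12.63; W sinα = 225.4
Slice 6: Δl = 2.5/cos46.1° = 3.605 m; N'_6 = 272·cos46.1° = 188.6; c'Δl = 14.42; W sinα = 196.0
Slice 7: Δl = 2.2/cos59.5° = 4.335 m; N'_7 = 100·cos59.5° = 50.8; c'Δl = 17.34; W sinα = 86.2
Σc'Δl = 83.4 kN/m; ΣN' = 2019.0 kN/m; ΣW sinα = 880.4 kN/m
Resisting = 83.4 + 2019.0·tan28.7° = 83.4 + 1105.4 = 1188.8 kN/m
FS = 1188.8 / 880.4 = 1.350

FS = 1.35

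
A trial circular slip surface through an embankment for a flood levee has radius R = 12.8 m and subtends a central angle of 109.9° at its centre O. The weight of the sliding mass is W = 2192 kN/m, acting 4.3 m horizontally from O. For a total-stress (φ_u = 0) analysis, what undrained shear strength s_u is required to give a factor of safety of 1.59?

FS = s_u·L_a·R / (W·d), so s_u = FS·W·d / (L_a·R).
Arc length L_a = R·θ = 12.8·(109.9°·π/180) = 12.8·1.9181 = 24.55 m
s_u = 1.59·2192·4.3 / (24.55·12.8) = 14986.7 / 314.26 = 47.69 kPa

s_u = 47.7 kPa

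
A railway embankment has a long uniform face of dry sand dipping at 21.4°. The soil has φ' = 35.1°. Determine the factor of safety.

For a dry cohesionless infinite slope the factor of safety is FS = tanφ' / tanβ.
FS = tan35.1° / tan21.4° = 0.7028 / 0.3919 = 1.793

FS = 1.79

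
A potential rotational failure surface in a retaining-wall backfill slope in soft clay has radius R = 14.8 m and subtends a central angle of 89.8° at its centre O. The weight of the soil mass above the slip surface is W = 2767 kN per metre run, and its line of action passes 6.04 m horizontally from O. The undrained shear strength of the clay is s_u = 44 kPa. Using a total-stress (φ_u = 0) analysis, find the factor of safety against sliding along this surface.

FS = 0.90

Taking moments about the centre O, the resisting moment is provided by the undrained shear strength acting along the arc:
Arc length L_a = R·θ = 14.8·(89.8°·π/180) = 14.8·1.5673 = 23.20 m
M_R = s_u·L_a·R = 44·23.20·14.8 = 15105.3 kN·m/m
M_D = W·d = 2767·6.04 = 16712.7 kN·m/m
FS = M_R / M_D = 15105.3 / 16712.7 = 0.904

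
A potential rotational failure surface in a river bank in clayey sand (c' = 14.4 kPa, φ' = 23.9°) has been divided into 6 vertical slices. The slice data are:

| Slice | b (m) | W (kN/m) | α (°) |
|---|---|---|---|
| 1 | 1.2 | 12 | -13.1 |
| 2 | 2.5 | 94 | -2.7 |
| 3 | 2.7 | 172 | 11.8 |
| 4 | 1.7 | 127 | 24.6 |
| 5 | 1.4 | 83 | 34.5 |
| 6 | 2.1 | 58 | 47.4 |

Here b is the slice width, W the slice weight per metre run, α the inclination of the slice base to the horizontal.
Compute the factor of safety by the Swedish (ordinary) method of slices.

Ordinary method of slices: FS = Σ[c'·Δl_i + (W_i cosα_i)·tanφ'] / Σ W_i sinα_i, with Δl_i = b_i / cosα_i.
Slice 1: Δl = 1.2/cos(-13.1°) = 1.232 m; N'_1 = 12·cos(-13.1°) = 11.7; c'Δl = 17.74; W sinα = -2.7
Slice 2: Δl = 2.5/cos(-2.7°) = 2.503 m; N'_2 = 94·cos(-2.7°) = 93.9; c'Δl = 36.04; W sinα = -4.4
Slice 3: Δl = 2.7/cos11.8° = 2.758 m; N'_3 = 172·cos11.8° = 168.4; c'Δl = 39.72; W sinα = 35.2
Slice 4: Δl = 1.7/cos24.6° = 1.870 m; N'_4 = 127·cos24.6° = 115.5; c'Δl = 26.92; W sinα = 52.9
Slice 5: Δl = 1.4/cos34.5° = 1.699 m; N'_5 = 83·cos34.5° = 68.4; c'Δl = 24.46; W sinα = 47.0
Slice 6: Δl = 2.1/cos47.4° = 3.102 m; N'_6 = 58·cos47.4° = 39.3; c'Δl = 44.68; W sinα = 42.7
Σc'Δl = 189.6 kN/m; ΣN' = 497.1 kN/m; ΣW sinα = 170.6 kN/m
Resisting = 189.6 + 497.1·tan23.9° = 189.6 + 220.3 = 409.8 kN/m
FS = 409.8 / 170.6 = 2.402

FS = 2.40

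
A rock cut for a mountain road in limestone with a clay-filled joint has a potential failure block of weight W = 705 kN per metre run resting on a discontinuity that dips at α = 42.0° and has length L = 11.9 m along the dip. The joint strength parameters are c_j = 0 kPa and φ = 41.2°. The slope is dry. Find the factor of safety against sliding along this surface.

Resolving the block weight along and normal to the plane and applying the Mohr–Coulomb strength on the joint:
N' = W cosα = 705·cos42.0° = 523.9 kN/m
Driving force T = W sinα = 705·sin42.0° = 471.7 kN/m
Resisting force R = c_j·L + N'·tanφ = 0·11.9 + 523.9·tan41.2° = 0.0 + 458.7 = 458.7 kN/m
FS = R / T = 458.7 / 471.7 = 0.972

FS = 0.97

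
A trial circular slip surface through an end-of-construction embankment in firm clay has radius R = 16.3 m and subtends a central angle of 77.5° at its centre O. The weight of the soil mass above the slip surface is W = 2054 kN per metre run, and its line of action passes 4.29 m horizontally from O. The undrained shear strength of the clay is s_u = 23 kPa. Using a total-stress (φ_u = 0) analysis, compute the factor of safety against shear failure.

FS = 0.94

Taking moments about the centre O, the resisting moment is provided by the undrained shear strength acting along the arc:
Arc length L_a = R·θ = 16.3·(77.5°·π/180) = 16.3·1.3526 = 22.05 m
M_R = s_u·L_a·R = 23·22.05·16.3 = 8265.7 kN·m/m
M_D = W·d = 2054·4.29 = 8811.7 kN·m/m
FS = M_R / M_D = 8265.7 / 8811.7 = 0.938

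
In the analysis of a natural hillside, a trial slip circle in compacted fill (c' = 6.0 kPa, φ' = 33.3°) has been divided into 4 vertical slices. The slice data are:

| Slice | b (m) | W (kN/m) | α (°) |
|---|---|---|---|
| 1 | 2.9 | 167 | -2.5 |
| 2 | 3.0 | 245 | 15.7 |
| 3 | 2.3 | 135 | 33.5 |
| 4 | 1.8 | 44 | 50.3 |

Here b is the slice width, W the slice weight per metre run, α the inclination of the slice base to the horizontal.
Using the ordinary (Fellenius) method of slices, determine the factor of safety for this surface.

Ordinary method of slices: FS = Σ[c'·Δl_i + (W_i cosα_i)·tanφ'] / Σ W_i sinα_i, with Δl_i = b_i / cosα_i.
Slice 1: Δl = 2.9/cos(-2.5°) = 2.903 m; N'_1 = 167·cos(-2.5°) = 166.8; c'Δl = 17.42; W sinα = -7.3
Slice 2: Δl = 3.0/cos15.7° = 3.116 m; N'_2 = 245·cos15.7° = 235.9; c'Δl = 18.70; W sinα = 66.3
Slice 3: Δl = 2.3/cos33.5° = 2.758 m; N'_3 = 135·cos33.5° = 112.6; c'Δl = 16.55; W sinα = 74.5
Slice 4: Δl = 1.8/cos50.3° = 2.818 m; N'_4 = 44·cos50.3° = 28.1; c'Δl = 16.91; W sinα = 33.9
Σc'Δl = 69.6 kN/m; ΣN' = 543.4 kN/m; ΣW sinα = 167.4 kN/m
Resisting = 69.6 + 543.4·tan33.3° = 69.6 + 356.9 = 426.5 kN/m
FS = 426.5 / 167.4 = 2.548

FS = 2.55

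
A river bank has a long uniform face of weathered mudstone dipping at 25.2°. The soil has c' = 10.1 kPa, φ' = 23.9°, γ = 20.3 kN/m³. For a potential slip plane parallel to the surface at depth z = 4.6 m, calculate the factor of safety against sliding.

For an infinite slope with a slip plane parallel to the surface (no pore pressure): FS = [c' + γz cos²β tanφ'] / [γz sinβ cosβ].
γz = 20.3·4.6 = 93.38 kN/m²
Numerator = 10.1 + 93.38·cos²25.2°·tan23.9° = 10.1 + 93.38·0.8187·0.4431 = 43.979 kPa
Denominator = 93.38·sin25.2°·cos25.2° = 93.38·0.4258·0.9048 = 35.975 kPa
FS = 43.979 / 35.975 = 1.222

FS = 1.22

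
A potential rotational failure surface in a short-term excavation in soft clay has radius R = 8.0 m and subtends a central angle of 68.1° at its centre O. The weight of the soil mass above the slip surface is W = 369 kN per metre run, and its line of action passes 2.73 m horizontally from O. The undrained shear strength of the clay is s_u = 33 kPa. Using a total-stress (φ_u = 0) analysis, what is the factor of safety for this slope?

FS = 2.49

Taking moments about the centre O, the resisting moment is provided by the undrained shear strength acting along the arc:
Arc length L_a = R·θ = 8.0·(68.1°·π/180) = 8.0·1.1886 = 9.51 m
M_R = s_u·L_a·R = 33·9.51·8.0 = 2510.3 kN·m/m
M_D = W·d = 369·2.73 = 1007.4 kN·m/m
FS = M_R / M_D = 2510.3 / 1007.4 = 2.492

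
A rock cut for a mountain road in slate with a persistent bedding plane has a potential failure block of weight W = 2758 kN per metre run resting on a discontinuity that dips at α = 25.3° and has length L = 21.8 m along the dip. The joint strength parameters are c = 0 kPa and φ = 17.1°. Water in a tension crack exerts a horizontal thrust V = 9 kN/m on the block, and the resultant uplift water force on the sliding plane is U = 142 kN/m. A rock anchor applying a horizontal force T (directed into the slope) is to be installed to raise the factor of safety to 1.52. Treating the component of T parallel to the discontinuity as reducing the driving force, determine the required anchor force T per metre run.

T = 718 kN/m

Resolving forces along and normal to the sliding plane, with the horizontal anchor force T adding T·sinα to the effective normal force and T·cosα acting up the plane against the driving force:
FS = [cL + (W cosα − U − V sinα + T sinα) tanφ] / [W sinα + V cosα − T cosα]
Without the anchor: N' = 2347.6 kN/m, driving T_d = 1186.8 kN/m, resisting R = 0·21.8 + 2347.6·tan17.1° = 722.2 kN/m, FS = 0.61.
Setting FS = 1.52 and solving for T:
1.52·(1186.8 − T cos25.3°) = 722.2 + T sin25.3°·tan17.1°
T·(sin25.3°·tan17.1° + 1.52·cos25.3°) = 1.52·1186.8 − 722.2
T·(0.4274·0.3076 + 1.52·0.9041) = 1803.9 − 722.2 = 1081.7
T·1.5057 = 1081.7
T = 718.4 kN/m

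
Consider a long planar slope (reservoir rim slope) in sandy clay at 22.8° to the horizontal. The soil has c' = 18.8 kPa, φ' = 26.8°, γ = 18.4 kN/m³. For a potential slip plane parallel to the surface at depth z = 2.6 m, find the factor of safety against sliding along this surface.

FS = 2.30

For an infinite slope with a slip plane parallel to the surface (no pore pressure): FS = [c' + γz cos²β tanφ'] / [γz sinβ cosβ].
γz = 18.4·2.6 = 47.84 kN/m²
Numerator = 18.8 + 47.84·cos²22.8°·tan26.8° = 18.8 + 47.84·0.8498·0.5051 = 39.337 kPa
Denominator = 47.84·sin22.8°·cos22.8° = 47.84·0.3875·0.9219 = 17.090 kPa
FS = 39.337 / 17.090 = 2.302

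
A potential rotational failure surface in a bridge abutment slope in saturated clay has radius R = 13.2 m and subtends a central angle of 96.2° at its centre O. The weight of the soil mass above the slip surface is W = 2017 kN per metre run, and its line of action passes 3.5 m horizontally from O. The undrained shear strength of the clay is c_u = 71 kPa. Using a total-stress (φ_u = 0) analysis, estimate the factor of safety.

Taking moments about the centre O, the resisting moment is provided by the undrained shear strength acting along the arc:
Arc length L_a = R·θ = 13.2·(96.2°·π/180) = 13.2·1.6790 = 22.16 m
M_R = c_u·L_a·R = 71·22.16·13.2 = 20771.1 kN·m/m
M_D = W·d = 2017·3.5 = 7059.5 kN·m/m
FS = M_R / M_D = 20771.1 / 7059.5 = 2.942

FS = 2.94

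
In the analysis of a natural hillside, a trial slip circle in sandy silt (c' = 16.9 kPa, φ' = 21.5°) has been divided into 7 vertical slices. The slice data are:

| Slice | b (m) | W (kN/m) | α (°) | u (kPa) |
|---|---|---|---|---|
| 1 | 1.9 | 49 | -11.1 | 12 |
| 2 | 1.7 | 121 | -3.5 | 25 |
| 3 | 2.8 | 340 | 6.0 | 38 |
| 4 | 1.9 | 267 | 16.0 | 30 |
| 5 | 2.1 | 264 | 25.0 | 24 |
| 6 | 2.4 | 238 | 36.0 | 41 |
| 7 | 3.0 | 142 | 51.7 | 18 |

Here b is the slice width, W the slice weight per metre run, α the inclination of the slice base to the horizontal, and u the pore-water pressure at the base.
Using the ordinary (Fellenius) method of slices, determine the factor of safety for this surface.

Ordinary method of slices: FS = Σ[c'·Δl_i + (W_i cosα_i − u_i·Δl_i)·tanφ'] / Σ W_i sinα_i, with Δl_i = b_i / cosα_i.
Slice 1: Δl = 1.9/cos(-11.1°) = 1.936 m; N'_1 = 49·cos(-11.1°) − 12·1.936 = 24.8; c'Δl = 32.72; W sinα = -9.4
Slice 2: Δl = 1.7/cos(-3.5°) = 1.703 m; N'_2 = 121·cos(-3.5°) − 25·1.703 = 78.2; c'Δl = 28.78; W sinα = -7.4
Slice 3: Δl = 2.8/cos6.0° = 2.815 m; N'_3 = 340·cos6.0° − 38·2.815 = 231.2; c'Δl = 47.58; W sinα = 35.5
Slice 4: Δl = 1.9/cos16.0° = 1.977 m; N'_4 = 267·cos16.0° − 30·1.977 = 197.4; c'Δl = 33.40; W sinα = 73.6
Slice 5: Δl = 2.1/cos25.0° = 2.317 m; N'_5 = 264·cos25.0° − 24·2.317 = 183.7; c'Δl = 39.16; W sinα = 111.6
Slice 6: Δl = 2.4/cos36.0° = 2.967 m; N'_6 = 238·cos36.0° − 41·2.967 = 70.9; c'Δl = 50.13; W sinα = 139.9
Slice 7: Δl = 3.0/cos51.7° = 4.840 m; N'_7 = 142·cos51.7° − 18·4.840 = 0.9; c'Δl = 81.80; W sinα = 111.4
Σc'Δl = 313.6 kN/m; ΣN' = 787.0 kN/m; ΣW sinα = 455.2 kN/m
Resisting = 313.6 + 787.0·tan21.5° = 313.6 + 310.0 = 623.6 kN/m
FS = 623.6 / 455.2 = 1.370

FS = 1.37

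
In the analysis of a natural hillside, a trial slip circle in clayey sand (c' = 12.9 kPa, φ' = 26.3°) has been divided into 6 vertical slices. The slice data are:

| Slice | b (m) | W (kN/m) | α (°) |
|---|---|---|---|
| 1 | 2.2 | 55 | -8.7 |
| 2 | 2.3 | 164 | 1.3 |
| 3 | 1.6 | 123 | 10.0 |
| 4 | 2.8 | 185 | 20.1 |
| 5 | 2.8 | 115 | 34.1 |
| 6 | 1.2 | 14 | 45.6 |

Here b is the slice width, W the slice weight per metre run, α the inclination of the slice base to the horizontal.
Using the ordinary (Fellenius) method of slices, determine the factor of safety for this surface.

Ordinary method of slices: FS = Σ[c'·Δl_i + (W_i cosα_i)·tanφ'] / Σ W_i sinα_i, with Δl_i = b_i / cosα_i.
Slice 1: Δl = 2.2/cos(-8.7°) = 2.226 m; N'_1 = 55·cos(-8.7°) = 54.4; c'Δl = 28.71; W sinα = -8.3
Slice 2: Δl = 2.3/cos1.3° = 2.301 m; N'_2 = 164·cos1.3° = 164.0; c'Δl = 29.68; W sinα = 3.7
Slice 3: Δl = 1.6/cos10.0° = 1.625 m; N'_3 = 123·cos10.0° = 121.1; c'Δl = 20.96; W sinα = 21.4
Slice 4: Δl = 2.8/cos20.1° = 2.982 m; N'_4 = 185·cos20.1° = 173.7; c'Δl = 38.46; W sinα = 63.6
Slice 5: Δl = 2.8/cos34.1° = 3.381 m; N'_5 = 115·cos34.1° = 95.2; c'Δl = 43.62; W sinα = 64.5
Slice 6: Δl = 1.2/cos45.6° = 1.715 m; N'_6 = 14·cos45.6° = 9.8; c'Δl = 22.12; W sinα = 10.0
Σc'Δl = 183.6 kN/m; ΣN' = 618.2 kN/m; ΣW sinα = 154.8 kN/m
Resisting = 183.6 + 618.2·tan26.3° = 183.6 + 305.5 = 489.1 kN/m
FS = 489.1 / 154.8 = 3.159

FS = 3.16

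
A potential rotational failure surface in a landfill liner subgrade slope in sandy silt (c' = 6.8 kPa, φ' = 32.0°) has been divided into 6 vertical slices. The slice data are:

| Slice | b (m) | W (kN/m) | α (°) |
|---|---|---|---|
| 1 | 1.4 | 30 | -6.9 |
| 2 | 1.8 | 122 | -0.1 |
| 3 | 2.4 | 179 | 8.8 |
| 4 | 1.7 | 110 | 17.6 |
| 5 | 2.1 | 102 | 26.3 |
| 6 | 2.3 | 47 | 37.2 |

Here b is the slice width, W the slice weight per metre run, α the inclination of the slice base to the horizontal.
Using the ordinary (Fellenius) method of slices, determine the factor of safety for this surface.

FS = 3.35

Ordinary method of slices: FS = Σ[c'·Δl_i + (W_i cosα_i)·tanφ'] / Σ W_i sinα_i, with Δl_i = b_i / cosα_i.
Slice 1: Δl = 1.4/cos(-6.9°) = 1.410 m; N'_1 = 30·cos(-6.9°) = 29.8; c'Δl = 9.59; W sinα = -3.6
Slice 2: Δl = 1.8/cos(-0.1°) = 1.800 m; N'_2 = 122·cos(-0.1°) = 122.0; c'Δl = 12.24; W sinα = -0.2
Slice 3: Δl = 2.4/cos8.8° = 2.429 m; N'_3 = 179·cos8.8° = 176.9; c'Δl = 16.51; W sinα = 27.4
Slice 4: Δl = 1.7/cos17.6° = 1.783 m; N'_4 = 110·cos17.6° = 104.9; c'Δl = 12.13; W sinα = 33.3
Slice 5: Δl = 2.1/cos26.3° = 2.342 m; N'_5 = 102·cos26.3° = 91.4; c'Δl = 15.93; W sinα = 45.2
Slice 6: Δl = 2.3/cos37.2° = 2.888 m; N'_6 = 47·cos37.2° = 37.4; c'Δl = 19.64; W sinα = 28.4
Σc'Δl = 86.0 kN/m; ΣN' = 562.4 kN/m; ΣW sinα = 130.4 kN/m
Resisting = 86.0 + 562.4·tan32.0° = 86.0 + 351.4 = 437.5 kN/m
FS = 437.5 / 130.4 = 3.354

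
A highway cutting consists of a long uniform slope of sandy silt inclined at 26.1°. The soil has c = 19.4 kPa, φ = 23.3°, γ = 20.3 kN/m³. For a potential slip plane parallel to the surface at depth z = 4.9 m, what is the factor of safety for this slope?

FS = 1.37

For an infinite slope with a slip plane parallel to the surface (no pore pressure): FS = [c + γz cos²β tanφ] / [γz sinβ cosβ].
γz = 20.3·4.9 = 99.47 kN/m²
Numerator = 19.4 + 99.47·cos²26.1°·tan23.3° = 19.4 + 99.47·0.8065·0.4307 = 53.947 kPa
Denominator = 99.47·sin26.1°·cos26.1° = 99.47·0.4399·0.8980 = 39.298 kPa
FS = 53.947 / 39.298 = 1.373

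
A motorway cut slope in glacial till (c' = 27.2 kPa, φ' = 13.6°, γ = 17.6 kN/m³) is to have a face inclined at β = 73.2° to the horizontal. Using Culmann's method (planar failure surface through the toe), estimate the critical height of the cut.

Culmann's analysis gives the critical failure plane at α_cr = (β + φ')/2 = (73.2 + 13.6)/2 = 43.4°, and the critical height
H_c = (4c'/γ) · sinβ cosφ' / [1 − cos(β − φ')]
    = (4·27.2/17.6) · sin73.2°·cos13.6° / [1 − cos(59.6°)]
    = 6.182 · 0.9573·0.9720 / [1 − 0.5060]
    = 6.182 · 0.9305 / 0.4940
    = 11.64 m

H_c = 11.64 m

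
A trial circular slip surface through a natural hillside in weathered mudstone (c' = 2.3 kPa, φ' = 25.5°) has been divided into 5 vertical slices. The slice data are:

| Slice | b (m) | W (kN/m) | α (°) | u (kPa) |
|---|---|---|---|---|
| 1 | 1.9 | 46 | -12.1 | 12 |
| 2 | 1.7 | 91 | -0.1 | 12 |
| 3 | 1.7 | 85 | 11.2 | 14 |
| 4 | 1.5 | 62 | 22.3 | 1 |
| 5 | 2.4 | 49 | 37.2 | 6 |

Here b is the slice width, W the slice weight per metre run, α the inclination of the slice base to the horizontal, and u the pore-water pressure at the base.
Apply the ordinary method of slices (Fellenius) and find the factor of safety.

FS = 2.20

Ordinary method of slices: FS = Σ[c'·Δl_i + (W_i cosα_i − u_i·Δl_i)·tanφ'] / Σ W_i sinα_i, with Δl_i = b_i / cosα_i.
Slice 1: Δl = 1.9/cos(-12.1°) = 1.943 m; N'_1 = 46·cos(-12.1°) − 12·1.943 = 21.7; c'Δl = 4.47; W sinα = -9.6
Slice 2: Δl = 1.7/cos(-0.1°) = 1.700 m; N'_2 = 91·cos(-0.1°) − 12·1.700 = 70.6; c'Δl = 3.91; W sinα = -0.2
Slice 3: Δl = 1.7/cos11.2° = 1.733 m; N'_3 = 85·cos11.2° − 14·1.733 = 59.1; c'Δl = 3.99; W sinα = 16.5
Slice 4: Δl = 1.5/cos22.3° = 1.621 m; N'_4 = 62·cos22.3° − 1·1.621 = 55.7; c'Δl = 3.73; W sinα = 23.5
Slice 5: Δl = 2.4/cos37.2° = 3.013 m; N'_5 = 49·cos37.2° − 6·3.013 = 21.0; c'Δl = 6.93; W sinα = 29.6
Σc'Δl = 23.0 kN/m; ΣN' = 228.1 kN/m; ΣW sinα = 59.9 kN/m
Resisting = 23.0 + 228.1·tan25.5° = 23.0 + 108.8 = 131.8 kN/m
FS = 131.8 / 59.9 = 2.202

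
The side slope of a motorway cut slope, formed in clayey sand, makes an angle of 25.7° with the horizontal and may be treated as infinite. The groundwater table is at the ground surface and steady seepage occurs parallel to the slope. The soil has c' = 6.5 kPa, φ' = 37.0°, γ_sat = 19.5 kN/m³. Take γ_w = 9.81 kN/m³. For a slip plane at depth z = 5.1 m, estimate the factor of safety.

With seepage parallel to the slope and the water table at the surface, the effective normal stress on the slip plane uses the buoyant unit weight γ' = γ_sat − γ_w while the driving shear stress uses γ_sat:
FS = [c' + γ' z cos²β tanφ'] / [γ_sat z sinβ cosβ]
γ' = 19.5 − 9.81 = 9.69 kN/m³
Numerator = 6.5 + 9.69·5.1·cos²25.7°·tan37.0° = 6.5 + 9.69·5.1·0.8119·0.7536 = 36.737 kPa
Denominator = 19.5·5.1·sin25.7°·cos25.7° = 19.5·5.1·0.4337·0.9011 = 38.861 kPa
FS = 36.737 / 38.861 = 0.945

FS = 0.95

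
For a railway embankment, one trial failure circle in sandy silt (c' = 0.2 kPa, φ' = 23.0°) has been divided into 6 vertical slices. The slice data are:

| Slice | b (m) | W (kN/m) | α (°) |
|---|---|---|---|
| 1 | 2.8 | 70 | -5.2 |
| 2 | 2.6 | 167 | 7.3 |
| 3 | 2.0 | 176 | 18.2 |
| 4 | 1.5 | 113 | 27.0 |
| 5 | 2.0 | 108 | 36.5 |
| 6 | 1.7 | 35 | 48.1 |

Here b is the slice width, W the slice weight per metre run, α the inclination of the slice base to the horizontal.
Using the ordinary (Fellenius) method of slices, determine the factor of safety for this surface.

Ordinary method of slices: FS = Σ[c'·Δl_i + (W_i cosα_i)·tanφ'] / Σ W_i sinα_i, with Δl_i = b_i / cosα_i.
Slice 1: Δl = 2.8/cos(-5.2°) = 2.812 m; N'_1 = 70·cos(-5.2°) = 69.7; c'Δl = 0.56; W sinα = -6.3
Slice 2: Δl = 2.6/cos7.3° = 2.621 m; N'_2 = 167·cos7.3° = 165.6; c'Δl = 0.52; W sinα = 21.2
Slice 3: Δl = 2.0/cos18.2° = 2.105 m; N'_3 = 176·cos18.2° = 167.2; c'Δl = 0.42; W sinα = 55.0
Slice 4: Δl = 1.5/cos27.0° = 1.683 m; N'_4 = 113·cos27.0° = 100.7; c'Δl = 0.34; W sinα = 51.3
Slice 5: Δl = 2.0/cos36.5° = 2.488 m; N'_5 = 108·cos36.5° = 86.8; c'Δl = 0.50; W sinα = 64.2
Slice 6: Δl = 1.7/cos48.1° = 2.546 m; N'_6 = 35·cos48.1° = 23.4; c'Δl = 0.51; W sinα = 26.1
Σc'Δl = 2.9 kN/m; ΣN' = 613.4 kN/m; ΣW sinα = 211.4 kN/m
Resisting = 2.9 + 613.4·tan23.0° = 2.9 + 260.4 = 263.2 kN/m
FS = 263.2 / 211.4 = 1.245

FS = 1.24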